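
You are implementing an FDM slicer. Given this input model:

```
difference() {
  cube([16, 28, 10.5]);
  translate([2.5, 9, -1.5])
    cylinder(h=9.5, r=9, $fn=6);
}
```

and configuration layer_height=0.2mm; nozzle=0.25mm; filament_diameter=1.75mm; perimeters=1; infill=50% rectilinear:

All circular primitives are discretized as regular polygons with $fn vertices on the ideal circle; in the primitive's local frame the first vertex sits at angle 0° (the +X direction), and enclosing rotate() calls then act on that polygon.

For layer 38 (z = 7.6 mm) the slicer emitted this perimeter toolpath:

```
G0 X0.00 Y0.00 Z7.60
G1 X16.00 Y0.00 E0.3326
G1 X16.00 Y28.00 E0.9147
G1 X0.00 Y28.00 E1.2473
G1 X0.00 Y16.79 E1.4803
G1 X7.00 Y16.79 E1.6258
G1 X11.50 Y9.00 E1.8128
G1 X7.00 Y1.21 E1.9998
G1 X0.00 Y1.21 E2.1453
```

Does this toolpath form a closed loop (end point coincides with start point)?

no

Start point (G0): (0.00, 0.00). End point (last G1): the path does not return to the start — open.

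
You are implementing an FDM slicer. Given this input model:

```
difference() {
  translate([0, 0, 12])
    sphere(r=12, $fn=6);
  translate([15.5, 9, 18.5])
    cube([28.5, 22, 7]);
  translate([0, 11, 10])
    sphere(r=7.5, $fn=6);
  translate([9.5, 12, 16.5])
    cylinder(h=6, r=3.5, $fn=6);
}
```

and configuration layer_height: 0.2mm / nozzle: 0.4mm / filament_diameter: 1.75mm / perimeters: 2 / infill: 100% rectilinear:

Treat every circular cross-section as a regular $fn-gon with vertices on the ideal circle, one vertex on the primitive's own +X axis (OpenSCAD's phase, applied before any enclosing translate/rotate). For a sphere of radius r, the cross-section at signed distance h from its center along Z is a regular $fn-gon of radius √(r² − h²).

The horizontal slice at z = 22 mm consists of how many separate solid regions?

1

At z = 22 mm: the sphere: section is a regular 6-gon, circumradius = √(r²−h²) = √(12²−10²) = 6.633; the cube at (15.5, 9) is present — its section is the full 28.5×22 rectangle; the sphere at (0, 11) is not intersected at this z (|z−center|=12.000 > r=7.5); the cylinder at (9.5, 12): section is a regular 6-gon, circumradius r=3.5; Taking the first minus the rest: starting from the r=12 sphere, the 28.5×22 cube at (15.5, 9) misses the remaining region (no effect); the r=3.5 cylinder at (9.5, 12) misses the remaining region (no effect) — 1 connected region. The result has 1 disconnected region.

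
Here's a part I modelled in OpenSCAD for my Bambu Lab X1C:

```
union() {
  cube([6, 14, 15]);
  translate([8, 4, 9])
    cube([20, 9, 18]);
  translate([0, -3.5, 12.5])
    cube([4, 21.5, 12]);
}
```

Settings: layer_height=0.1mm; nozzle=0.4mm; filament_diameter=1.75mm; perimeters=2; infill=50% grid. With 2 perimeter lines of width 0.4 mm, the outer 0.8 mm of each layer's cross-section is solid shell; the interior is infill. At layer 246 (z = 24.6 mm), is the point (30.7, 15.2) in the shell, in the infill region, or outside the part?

outside

At z = 24.6 mm: the cube does not reach this height (z outside [0, 15]); the cube at (8, 4) is present — its section is the full 20×9 rectangle; the cube at (0, -3.5) is not intersected at this z (z outside [12.5, 24.5]); Combining (union): only the 20×9 cube at (8, 4) is present, so the union is just that shape — 1 connected region. Overall, the cross-section is a single solid region. The nearest boundary edge runs (28.00, 4.00)→(28.00, 13.00); distance from the point to it = 3.48 mm. The point is not inside any of the regions above, so it lies outside the cross-section (3.48 mm from the nearest boundary).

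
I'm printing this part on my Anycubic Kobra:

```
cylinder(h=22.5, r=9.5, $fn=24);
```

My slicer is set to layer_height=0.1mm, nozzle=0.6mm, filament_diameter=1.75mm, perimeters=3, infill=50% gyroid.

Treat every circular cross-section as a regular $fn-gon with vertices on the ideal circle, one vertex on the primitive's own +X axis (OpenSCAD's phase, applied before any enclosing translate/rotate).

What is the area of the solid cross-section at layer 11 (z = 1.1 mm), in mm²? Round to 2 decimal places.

At z = 1.1 mm: the r=9.5 cylinder contributes a regular 24-gon of circumradius 9.5 (area = (24/2)·9.500²·sin(360°/24) = 280.30 mm²). Overall, the cross-section is a single solid region. Net area = 280.30 mm².

280.30 mm²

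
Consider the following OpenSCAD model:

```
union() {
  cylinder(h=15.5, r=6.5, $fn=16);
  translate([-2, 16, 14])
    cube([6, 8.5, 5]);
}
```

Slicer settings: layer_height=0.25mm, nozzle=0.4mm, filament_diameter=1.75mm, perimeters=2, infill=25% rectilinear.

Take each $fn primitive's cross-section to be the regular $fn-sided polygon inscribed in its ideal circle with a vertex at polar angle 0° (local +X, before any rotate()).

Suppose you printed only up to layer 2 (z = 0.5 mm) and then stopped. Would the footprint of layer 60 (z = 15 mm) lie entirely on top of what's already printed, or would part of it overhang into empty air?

Compare the two slices. At z = 0.5: the cylinder: section is a regular 16-gon, circumradius r=6.5 (area = (16/2)·6.500²·sin(360°/16) = 129.35 mm²); the cube at (-2, 16) is absent (z outside [14, 19]); Merging all regions: only the r=6.5 cylinder is present, so the union is just that shape — area = 129.35 mm². At z = 15: the r=6.5 cylinder gives a regular 16-gon of circumradius 6.5 (constant along its height) (area = (16/2)·6.500²·sin(360°/16) = 129.35 mm²); the 6×8.5 cube at (-2, 16) contributes its full rectangle (area 51.00 mm²); Taking the union: the 2 present regions are separate (no shared area or edge), so areas and boundary lengths simply add and each stays a separate island — area = 180.35 mm². Checking containment: at z = 15 the cross-section extends beyond the z = 0.5 cross-section by about 51.00 mm².

part overhangs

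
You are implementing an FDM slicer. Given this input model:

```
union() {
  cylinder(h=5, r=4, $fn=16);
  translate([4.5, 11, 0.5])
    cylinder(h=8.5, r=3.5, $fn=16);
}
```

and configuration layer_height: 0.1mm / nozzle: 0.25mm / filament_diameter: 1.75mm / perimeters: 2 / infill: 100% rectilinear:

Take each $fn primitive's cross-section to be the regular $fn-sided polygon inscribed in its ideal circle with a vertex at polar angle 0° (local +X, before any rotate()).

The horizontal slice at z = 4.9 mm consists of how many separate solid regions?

2

At z = 4.9 mm: the r=4 cylinder contributes a regular 16-gon of circumradius 4; the r=3.5 cylinder at (4.5, 11) contributes a regular 16-gon of circumradius 3.5; Taking the union: the 2 present regions are separate (no shared area or edge), so areas and boundary lengths simply add and each stays a separate island — 2 connected regions. The result has 2 disconnected regions.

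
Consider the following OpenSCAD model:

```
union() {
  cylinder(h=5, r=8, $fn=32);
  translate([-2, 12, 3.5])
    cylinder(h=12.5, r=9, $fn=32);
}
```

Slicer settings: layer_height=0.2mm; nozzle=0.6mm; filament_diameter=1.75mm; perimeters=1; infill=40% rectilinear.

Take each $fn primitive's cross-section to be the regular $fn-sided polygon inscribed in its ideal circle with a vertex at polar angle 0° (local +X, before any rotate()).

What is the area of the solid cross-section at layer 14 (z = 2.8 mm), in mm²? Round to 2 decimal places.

199.77 mm²

At z = 2.8 mm: the cylinder: section is a regular 32-gon, circumradius r=8 (area = (32/2)·8.000²·sin(360°/32) = 199.77 mm²); the cylinder at (-2, 12) is absent (z outside [3.5, 16]); Taking the union: only the r=8 cylinder is present, so the union is just that shape — area = 199.77 mm². Overall, the cross-section is a single solid region. Net area = 199.77 mm².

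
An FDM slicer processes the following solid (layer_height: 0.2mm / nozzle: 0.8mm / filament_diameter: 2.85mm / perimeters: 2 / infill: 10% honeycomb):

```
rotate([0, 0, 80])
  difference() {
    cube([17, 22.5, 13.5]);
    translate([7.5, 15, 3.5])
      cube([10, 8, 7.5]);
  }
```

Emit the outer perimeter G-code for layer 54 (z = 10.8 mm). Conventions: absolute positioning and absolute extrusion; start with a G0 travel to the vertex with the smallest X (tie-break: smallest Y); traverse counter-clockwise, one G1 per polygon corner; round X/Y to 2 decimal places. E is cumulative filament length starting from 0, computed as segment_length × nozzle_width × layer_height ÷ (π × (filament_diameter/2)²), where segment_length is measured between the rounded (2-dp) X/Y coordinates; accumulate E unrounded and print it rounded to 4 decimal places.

G0 X-22.16 Y3.91 Z10.80
G1 X0.00 Y0.00 E0.5644
G1 X2.95 Y16.74 E0.9907
G1 X-11.82 Y19.35 E1.3669
G1 X-13.47 Y9.99 E1.6053
G1 X-20.86 Y11.29 E1.7934
G1 X-22.16 Y3.91 E1.9814

At z = 10.8 mm: the 17×22.5 cube contributes its full rectangle; the 10×8 cube at (7.5, 15) contributes its full rectangle; Taking the first minus the rest: starting from the 17×22.5 cube, the 10×8 cube at (7.5, 15) partially overlaps it — only the 71.25 mm² overlap (of its 80.00 mm²) is removed, clipping the outline — 1 connected region; (rotated 80° about Z; rotation is an isometry so areas/perimeters/island counts are preserved). The outline is a single polygon with 6 vertices. Extrusion per mm of travel: 0.8 × 0.2 / (π × 1.425²) = 0.025081. Accumulating E over each segment gives final E = 1.9814.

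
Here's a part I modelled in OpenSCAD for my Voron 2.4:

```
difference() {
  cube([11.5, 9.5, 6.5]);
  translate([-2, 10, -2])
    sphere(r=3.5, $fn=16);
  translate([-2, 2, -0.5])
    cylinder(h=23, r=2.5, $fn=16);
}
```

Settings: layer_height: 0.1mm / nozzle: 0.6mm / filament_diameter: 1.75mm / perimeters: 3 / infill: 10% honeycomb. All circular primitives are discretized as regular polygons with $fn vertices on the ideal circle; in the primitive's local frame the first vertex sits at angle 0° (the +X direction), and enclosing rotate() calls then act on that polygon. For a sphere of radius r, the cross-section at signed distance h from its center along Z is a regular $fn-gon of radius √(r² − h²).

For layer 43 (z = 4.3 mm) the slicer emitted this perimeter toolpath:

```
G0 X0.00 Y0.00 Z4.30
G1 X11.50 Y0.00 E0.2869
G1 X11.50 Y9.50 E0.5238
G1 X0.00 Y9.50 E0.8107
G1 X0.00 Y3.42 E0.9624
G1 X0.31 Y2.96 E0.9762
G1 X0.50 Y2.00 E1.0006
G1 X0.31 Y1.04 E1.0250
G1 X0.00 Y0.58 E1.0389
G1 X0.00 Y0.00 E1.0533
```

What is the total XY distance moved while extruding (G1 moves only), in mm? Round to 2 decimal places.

Sum the Euclidean lengths of each G1 segment: total = 42.23 mm.

42.23 mm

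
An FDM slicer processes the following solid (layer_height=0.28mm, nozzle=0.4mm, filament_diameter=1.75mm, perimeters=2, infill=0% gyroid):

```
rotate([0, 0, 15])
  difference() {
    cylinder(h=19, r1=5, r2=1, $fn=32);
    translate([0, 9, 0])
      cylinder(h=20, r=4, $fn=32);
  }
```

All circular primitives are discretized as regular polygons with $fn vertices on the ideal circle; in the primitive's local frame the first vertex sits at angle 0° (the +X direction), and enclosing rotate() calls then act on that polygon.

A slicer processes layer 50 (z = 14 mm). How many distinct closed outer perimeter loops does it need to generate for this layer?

At z = 14 mm: the cone (r1=5→r2=1) has section circumradius 2.053 here — a regular 32-gon; the r=4 cylinder at (0, 9) gives a regular 32-gon of circumradius 4 (constant along its height); After the difference (first − rest): starting from the cone, the r=4 cylinder at (0, 9) misses the remaining region (no effect) — 1 connected region; (rotated 15° about Z; rotation is an isometry so areas/perimeters/island counts are preserved). The result has 1 disconnected region.

1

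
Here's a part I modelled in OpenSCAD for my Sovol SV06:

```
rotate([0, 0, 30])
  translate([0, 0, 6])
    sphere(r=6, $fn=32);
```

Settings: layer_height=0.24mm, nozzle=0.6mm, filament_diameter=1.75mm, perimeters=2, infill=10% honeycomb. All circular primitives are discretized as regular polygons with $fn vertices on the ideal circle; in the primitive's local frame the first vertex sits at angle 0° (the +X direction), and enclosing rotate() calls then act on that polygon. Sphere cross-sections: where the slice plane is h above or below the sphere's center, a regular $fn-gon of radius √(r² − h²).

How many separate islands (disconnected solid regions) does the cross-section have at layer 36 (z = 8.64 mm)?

1

At z = 8.64 mm: the r=6 sphere slices to a regular 32-gon of circumradius 5.388 (√(r²−h²) with h=2.64 from center); (whole slice rotated 30° about Z — lengths, areas and connectivity unchanged). Overall, the cross-section is a single solid region. Island count = 1.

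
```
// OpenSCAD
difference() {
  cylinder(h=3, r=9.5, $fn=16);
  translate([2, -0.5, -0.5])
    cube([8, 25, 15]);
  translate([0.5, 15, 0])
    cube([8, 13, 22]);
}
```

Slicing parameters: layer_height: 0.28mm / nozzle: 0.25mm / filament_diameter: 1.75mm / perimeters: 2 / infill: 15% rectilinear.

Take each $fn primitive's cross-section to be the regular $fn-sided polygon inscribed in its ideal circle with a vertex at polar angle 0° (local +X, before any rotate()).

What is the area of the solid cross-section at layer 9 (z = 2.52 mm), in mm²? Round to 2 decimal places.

At z = 2.52 mm: the cylinder: section is a regular 16-gon, circumradius r=9.5 (area = (16/2)·9.500²·sin(360°/16) = 276.30 mm²); the cube at (2, -0.5) is present — its section is the full 8×25 rectangle (area 200.00 mm²); the 8×13 cube at (0.5, 15) contributes its full rectangle (area 104.00 mm²); After the difference (first − rest): starting from the r=9.5 cylinder (276.30 mm²), the 8×25 cube at (2, -0.5) partially overlaps it — only the 54.20 mm² overlap (of its 200.00 mm²) is removed, clipping the outline; the 8×13 cube at (0.5, 15) misses the remaining region (no effect) — area = 222.10 mm². Overall, the cross-section is a single solid region. Net area = 222.10 mm².

222.10 mm²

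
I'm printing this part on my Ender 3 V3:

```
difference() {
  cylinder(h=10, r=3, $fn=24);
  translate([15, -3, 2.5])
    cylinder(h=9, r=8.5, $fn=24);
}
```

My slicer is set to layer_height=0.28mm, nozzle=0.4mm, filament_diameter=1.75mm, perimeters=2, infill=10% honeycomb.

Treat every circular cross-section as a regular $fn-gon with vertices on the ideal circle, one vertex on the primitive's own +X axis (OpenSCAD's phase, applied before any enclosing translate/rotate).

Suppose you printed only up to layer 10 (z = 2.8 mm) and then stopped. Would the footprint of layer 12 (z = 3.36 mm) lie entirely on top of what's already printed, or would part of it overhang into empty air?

entirely on top

Compare the two slices. At z = 2.8: the r=3 cylinder contributes a regular 24-gon of circumradius 3 (area = (24/2)·3.000²·sin(360°/24) = 27.95 mm²); the r=8.5 cylinder at (15, -3) gives a regular 24-gon of circumradius 8.5 (constant along its height) (area = (24/2)·8.500²·sin(360°/24) = 224.40 mm²); Subtracting the remaining from the first: starting from the r=3 cylinder (27.95 mm²), the r=8.5 cylinder at (15, -3) misses the remaining region (no effect) — area = 27.95 mm². At z = 3.36: the r=3 cylinder gives a regular 24-gon of circumradius 3 (constant along its height) (area = (24/2)·3.000²·sin(360°/24) = 27.95 mm²); the r=8.5 cylinder at (15, -3) contributes a regular 24-gon of circumradius 8.5 (area = (24/2)·8.500²·sin(360°/24) = 224.40 mm²); Taking the first minus the rest: starting from the r=3 cylinder (27.95 mm²), the r=8.5 cylinder at (15, -3) misses the remaining region (no effect) — area = 27.95 mm². Checking containment: the cross-section at z = 3.36 is a subset of the cross-section at z = 2.8.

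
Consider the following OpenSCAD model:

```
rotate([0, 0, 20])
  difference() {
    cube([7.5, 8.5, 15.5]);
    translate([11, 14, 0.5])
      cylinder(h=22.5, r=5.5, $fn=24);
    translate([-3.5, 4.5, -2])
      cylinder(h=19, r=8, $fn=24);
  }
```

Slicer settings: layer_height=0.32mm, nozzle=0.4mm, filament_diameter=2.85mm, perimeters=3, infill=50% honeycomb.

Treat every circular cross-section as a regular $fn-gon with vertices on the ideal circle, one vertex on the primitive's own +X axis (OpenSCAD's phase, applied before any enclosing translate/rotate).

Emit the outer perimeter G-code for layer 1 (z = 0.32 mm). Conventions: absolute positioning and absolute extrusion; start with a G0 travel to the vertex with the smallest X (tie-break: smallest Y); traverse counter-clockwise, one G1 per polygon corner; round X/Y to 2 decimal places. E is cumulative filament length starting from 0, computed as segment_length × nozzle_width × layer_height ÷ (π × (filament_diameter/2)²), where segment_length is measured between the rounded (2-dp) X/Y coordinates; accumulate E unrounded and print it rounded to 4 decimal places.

G0 X0.31 Y9.16 Z0.32
G1 X1.73 Y7.62 E0.0420
G1 X2.69 Y5.77 E0.0839
G1 X3.14 Y3.73 E0.1258
G1 X3.05 Y1.64 E0.1677
G1 X2.86 Y1.04 E0.1804
G1 X7.05 Y2.57 E0.2699
G1 X4.14 Y10.55 E0.4403
G1 X0.31 Y9.16 E0.5220

At z = 0.32 mm: the cube (footprint 7.5×8.5) is included at this height; the cylinder at (11, 14) is absent (z outside [0.5, 23]); the r=8 cylinder at (-3.5, 4.5) contributes a regular 24-gon of circumradius 8; After the difference (first − rest): starting from the 7.5×8.5 cube, the r=8 cylinder at (-3.5, 4.5) partially overlaps it — only the 34.46 mm² overlap (of its 198.77 mm²) is removed, clipping the outline — 1 connected region; (whole slice rotated 20° about Z — lengths, areas and connectivity unchanged). The outline is a single polygon with 8 vertices. Extrusion per mm of travel: 0.4 × 0.32 / (π × 1.425²) = 0.020065. Accumulating E over each segment gives final E = 0.5220.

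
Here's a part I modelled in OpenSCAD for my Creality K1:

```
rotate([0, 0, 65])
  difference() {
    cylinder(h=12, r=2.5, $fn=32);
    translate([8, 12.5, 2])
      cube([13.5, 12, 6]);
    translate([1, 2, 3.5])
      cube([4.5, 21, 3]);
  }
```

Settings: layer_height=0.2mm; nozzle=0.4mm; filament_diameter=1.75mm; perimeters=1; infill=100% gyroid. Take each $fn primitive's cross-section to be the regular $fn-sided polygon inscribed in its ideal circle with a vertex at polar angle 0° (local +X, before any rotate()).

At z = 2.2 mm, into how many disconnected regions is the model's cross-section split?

At z = 2.2 mm: the cylinder: section is a regular 32-gon, circumradius r=2.5; the cube at (8, 12.5) (footprint 13.5×12) is included at this height; the cube at (1, 2) is absent (z outside [3.5, 6.5]); After the difference (first − rest): starting from the r=2.5 cylinder, the 13.5×12 cube at (8, 12.5) misses the remaining region (no effect) — 1 connected region; (rotated 65° about Z; rotation is an isometry so areas/perimeters/island counts are preserved). The result has 1 disconnected region.

1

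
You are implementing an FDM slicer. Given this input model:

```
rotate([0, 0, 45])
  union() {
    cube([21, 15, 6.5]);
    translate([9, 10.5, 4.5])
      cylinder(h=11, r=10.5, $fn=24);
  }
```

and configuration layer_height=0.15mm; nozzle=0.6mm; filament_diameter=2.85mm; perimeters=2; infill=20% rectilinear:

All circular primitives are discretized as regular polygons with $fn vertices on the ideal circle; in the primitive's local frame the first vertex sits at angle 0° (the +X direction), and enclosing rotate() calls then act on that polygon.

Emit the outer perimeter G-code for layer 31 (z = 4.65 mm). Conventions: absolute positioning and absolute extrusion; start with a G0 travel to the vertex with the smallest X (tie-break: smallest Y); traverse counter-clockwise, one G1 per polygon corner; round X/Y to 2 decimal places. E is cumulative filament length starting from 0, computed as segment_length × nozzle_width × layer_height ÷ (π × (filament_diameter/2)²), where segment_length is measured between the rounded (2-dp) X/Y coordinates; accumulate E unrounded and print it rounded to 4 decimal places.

G0 X-11.56 Y13.79 Z4.65
G1 X-11.20 Y11.07 E0.0387
G1 X-10.15 Y8.54 E0.0774
G1 X-8.49 Y6.36 E0.1160
G1 X-6.31 Y4.70 E0.1547
G1 X-3.78 Y3.65 E0.1933
G1 X-3.63 Y3.63 E0.1954
G1 X0.00 Y0.00 E0.2679
G1 X14.85 Y14.85 E0.5642
G1 X4.24 Y25.46 E0.7758
G1 X2.41 Y23.62 E0.8124
G1 X1.66 Y23.93 E0.8239
G1 X-1.06 Y24.29 E0.8626
G1 X-3.78 Y23.93 E0.9013
G1 X-6.31 Y22.88 E0.9400
G1 X-8.49 Y21.21 E0.9787
G1 X-10.15 Y19.04 E1.0172
G1 X-11.20 Y16.51 E1.0559
G1 X-11.56 Y13.79 E1.0946

At z = 4.65 mm: the 21×15 cube contributes its full rectangle; the r=10.5 cylinder at (9, 10.5) contributes a regular 24-gon of circumradius 10.5; Combining (union): the regions partially overlap (shared area 252.02 mm²), so overlapping operands fuse into one piece — 1 connected region; (whole slice rotated 45° about Z — lengths, areas and connectivity unchanged). The outline is a single polygon with 18 vertices. Extrusion per mm of travel: 0.6 × 0.15 / (π × 1.425²) = 0.014108. Accumulating E over each segment gives final E = 1.0946.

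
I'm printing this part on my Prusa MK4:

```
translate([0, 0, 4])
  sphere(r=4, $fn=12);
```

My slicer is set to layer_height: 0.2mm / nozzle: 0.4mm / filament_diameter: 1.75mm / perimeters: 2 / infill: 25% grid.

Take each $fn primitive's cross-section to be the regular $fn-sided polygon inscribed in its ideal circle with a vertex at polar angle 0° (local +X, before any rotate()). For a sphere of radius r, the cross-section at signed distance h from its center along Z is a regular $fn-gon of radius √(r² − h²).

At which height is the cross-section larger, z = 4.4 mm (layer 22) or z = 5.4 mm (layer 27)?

Layer 22 (z = 4.4): the r=4 sphere contributes a regular 12-gon of circumradius √(4²−0.4²) = 3.980 (area = (12/2)·3.980²·sin(360°/12) = 47.52 mm²). So its area = 47.52 mm². Layer 27 (z = 5.4): the sphere: section is a regular 12-gon, circumradius = √(r²−h²) = √(4²−1.4²) = 3.747 (area = (12/2)·3.747²·sin(360°/12) = 42.12 mm²). So its area = 42.12 mm². Layer 22 is larger (47.52 vs 42.12 mm²).

layer 22 (z = 4.4 mm)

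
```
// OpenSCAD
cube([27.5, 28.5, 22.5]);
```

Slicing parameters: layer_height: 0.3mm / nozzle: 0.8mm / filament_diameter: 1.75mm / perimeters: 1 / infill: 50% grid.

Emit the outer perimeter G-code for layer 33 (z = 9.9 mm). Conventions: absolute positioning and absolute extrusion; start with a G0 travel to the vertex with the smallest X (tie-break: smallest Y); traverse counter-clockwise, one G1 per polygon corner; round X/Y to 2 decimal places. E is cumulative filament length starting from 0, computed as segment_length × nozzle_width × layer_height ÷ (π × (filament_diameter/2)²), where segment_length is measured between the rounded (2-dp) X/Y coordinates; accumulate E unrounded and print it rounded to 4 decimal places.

At z = 9.9 mm: the 27.5×28.5 cube contributes its full rectangle. The outline is a single polygon with 4 vertices. Extrusion per mm of travel: 0.8 × 0.3 / (π × 0.875²) = 0.099780. Accumulating E over each segment gives final E = 11.1754.

G0 X0.00 Y0.00 Z9.90
G1 X27.50 Y0.00 E2.7440
G1 X27.50 Y28.50 E5.5877
G1 X0.00 Y28.50 E8.3317
G1 X0.00 Y0.00 E11.1754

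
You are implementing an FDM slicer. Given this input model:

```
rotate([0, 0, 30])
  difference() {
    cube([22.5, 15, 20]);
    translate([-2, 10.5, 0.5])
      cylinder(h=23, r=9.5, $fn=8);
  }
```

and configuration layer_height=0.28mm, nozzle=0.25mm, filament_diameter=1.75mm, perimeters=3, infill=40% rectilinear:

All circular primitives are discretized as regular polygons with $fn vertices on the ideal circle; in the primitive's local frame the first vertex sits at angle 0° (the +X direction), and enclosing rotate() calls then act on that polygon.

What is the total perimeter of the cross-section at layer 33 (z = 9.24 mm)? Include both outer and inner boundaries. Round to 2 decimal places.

At z = 9.24 mm: the cube is present — its section is the full 22.5×15 rectangle (perimeter 75.00 mm); the r=9.5 cylinder at (-2, 10.5) gives a regular 8-gon of circumradius 9.5 (constant along its height) (perimeter = 2·8·9.500·sin(180°/8) = 58.17 mm); Taking the first minus the rest: starting from the 22.5×15 cube, the r=9.5 cylinder at (-2, 10.5) partially overlaps it — only the 75.20 mm² overlap (of its 255.27 mm²) is removed, clipping the outline — boundary = 73.44 mm; (whole slice rotated 30° about Z — lengths, areas and connectivity unchanged). Overall, the cross-section is a single solid region. Total boundary length (outer) = 73.44 mm.

73.44 mm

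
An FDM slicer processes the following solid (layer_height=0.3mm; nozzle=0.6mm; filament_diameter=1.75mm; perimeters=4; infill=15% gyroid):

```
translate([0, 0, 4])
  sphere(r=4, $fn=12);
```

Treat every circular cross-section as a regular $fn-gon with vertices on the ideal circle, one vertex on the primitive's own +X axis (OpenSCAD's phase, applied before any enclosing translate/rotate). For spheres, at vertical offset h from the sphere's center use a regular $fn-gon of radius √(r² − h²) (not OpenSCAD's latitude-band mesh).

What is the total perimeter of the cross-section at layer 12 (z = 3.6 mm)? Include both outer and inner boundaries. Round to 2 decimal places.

24.72 mm

At z = 3.6 mm: the sphere: section is a regular 12-gon, circumradius = √(r²−h²) = √(4²−0.4²) = 3.980 (perimeter = 2·12·3.980·sin(180°/12) = 24.72 mm). Overall, the cross-section is a single solid region. Total boundary length (outer) = 24.72 mm.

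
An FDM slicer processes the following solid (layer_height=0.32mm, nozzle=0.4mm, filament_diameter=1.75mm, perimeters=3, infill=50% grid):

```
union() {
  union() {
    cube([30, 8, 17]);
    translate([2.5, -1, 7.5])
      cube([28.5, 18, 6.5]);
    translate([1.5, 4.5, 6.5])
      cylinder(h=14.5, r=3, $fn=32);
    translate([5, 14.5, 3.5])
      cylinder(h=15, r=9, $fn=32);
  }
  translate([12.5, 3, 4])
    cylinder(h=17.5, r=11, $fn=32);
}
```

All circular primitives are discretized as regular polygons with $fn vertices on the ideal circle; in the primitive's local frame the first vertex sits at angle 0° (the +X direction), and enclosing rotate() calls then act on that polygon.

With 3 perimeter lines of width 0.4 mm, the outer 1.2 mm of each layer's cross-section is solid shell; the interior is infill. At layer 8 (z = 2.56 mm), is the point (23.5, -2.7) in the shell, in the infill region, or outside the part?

At z = 2.56 mm: the cube (footprint 30×8) is included at this height; the cube at (2.5, -1) is not intersected at this z (z outside [7.5, 14]); the cylinder at (1.5, 4.5) does not reach this height (z outside [6.5, 21]); the cylinder at (5, 14.5) is not intersected at this z (z outside [3.5, 18.5]); Taking the union: only the 30×8 cube is present, so the union is just that shape — 1 connected region; the cylinder at (12.5, 3) does not reach this height (z outside [4, 21.5]); Merging all regions: only that combined region is present, so the union is just that shape — 1 connected region. Overall, the cross-section is a single solid region. The nearest boundary edge runs (0.00, 0.00)→(30.00, 0.00); distance from the point to it = 2.70 mm. The point is not inside any of the regions above, so it lies outside the cross-section (2.70 mm from the nearest boundary).

outside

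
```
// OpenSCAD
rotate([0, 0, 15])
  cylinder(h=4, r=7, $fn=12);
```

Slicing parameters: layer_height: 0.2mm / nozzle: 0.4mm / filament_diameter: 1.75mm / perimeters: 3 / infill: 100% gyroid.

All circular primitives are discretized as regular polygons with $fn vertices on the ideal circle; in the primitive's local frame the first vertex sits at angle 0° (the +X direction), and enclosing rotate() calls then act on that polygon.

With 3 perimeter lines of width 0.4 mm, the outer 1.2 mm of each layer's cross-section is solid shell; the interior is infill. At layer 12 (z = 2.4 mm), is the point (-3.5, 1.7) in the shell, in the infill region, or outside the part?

At z = 2.4 mm: the r=7 cylinder contributes a regular 12-gon of circumradius 7; (whole slice rotated 15° about Z — lengths, areas and connectivity unchanged). Overall, the cross-section is a single solid region. Undo the 15° rotation: the query point maps to (-2.941, 2.548) in the un-rotated model frame. The nearest boundary edge runs (-3.50, 6.06)→(-6.06, 3.50); distance from the point to it = 2.88 mm. The point is inside the cross-section and 2.88 mm from the nearest boundary — more than the 1.2 mm shell width (3 × 0.4), so it's in the infill interior.

infill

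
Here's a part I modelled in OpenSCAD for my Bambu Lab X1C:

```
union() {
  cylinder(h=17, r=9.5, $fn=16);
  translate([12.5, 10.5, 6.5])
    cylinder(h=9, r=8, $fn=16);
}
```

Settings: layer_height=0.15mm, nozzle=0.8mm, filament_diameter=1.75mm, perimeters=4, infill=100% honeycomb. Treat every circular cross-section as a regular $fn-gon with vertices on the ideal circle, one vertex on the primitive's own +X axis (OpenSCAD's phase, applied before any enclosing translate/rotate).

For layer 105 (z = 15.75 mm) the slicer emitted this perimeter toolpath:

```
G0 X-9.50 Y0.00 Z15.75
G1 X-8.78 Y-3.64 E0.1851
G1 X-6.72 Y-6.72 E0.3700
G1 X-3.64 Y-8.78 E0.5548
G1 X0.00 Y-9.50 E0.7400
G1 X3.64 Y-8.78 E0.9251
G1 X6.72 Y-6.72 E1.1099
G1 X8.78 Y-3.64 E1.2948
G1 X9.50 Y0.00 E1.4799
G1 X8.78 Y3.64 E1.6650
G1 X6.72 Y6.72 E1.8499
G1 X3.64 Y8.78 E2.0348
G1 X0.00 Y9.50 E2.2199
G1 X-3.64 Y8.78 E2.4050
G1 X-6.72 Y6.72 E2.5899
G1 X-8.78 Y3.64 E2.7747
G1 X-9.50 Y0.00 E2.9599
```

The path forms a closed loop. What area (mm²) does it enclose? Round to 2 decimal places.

Apply the shoelace formula to the sequence of (X, Y) vertices; enclosed area = 276.48 mm².

276.48 mm²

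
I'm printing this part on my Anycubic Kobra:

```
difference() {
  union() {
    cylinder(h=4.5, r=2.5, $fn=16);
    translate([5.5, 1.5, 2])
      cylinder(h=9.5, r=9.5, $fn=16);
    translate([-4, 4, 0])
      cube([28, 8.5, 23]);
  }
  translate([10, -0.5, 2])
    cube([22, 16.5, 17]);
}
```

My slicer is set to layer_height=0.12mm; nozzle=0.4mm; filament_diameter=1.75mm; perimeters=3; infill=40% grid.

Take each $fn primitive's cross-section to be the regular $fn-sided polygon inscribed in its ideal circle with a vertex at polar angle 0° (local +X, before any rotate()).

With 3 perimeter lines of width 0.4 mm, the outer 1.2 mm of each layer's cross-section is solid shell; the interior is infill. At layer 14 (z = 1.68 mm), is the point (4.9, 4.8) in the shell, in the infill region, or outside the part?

At z = 1.68 mm: the cylinder: section is a regular 16-gon, circumradius r=2.5; the cylinder at (5.5, 1.5) is absent (z outside [2, 11.5]); the 28×8.5 cube at (-4, 4) contributes its full rectangle; Taking the union: the 2 present regions are separate (no shared area or edge), so areas and boundary lengths simply add and each stays a separate island — 2 connected regions; the cube at (10, -0.5) is absent (z outside [2, 19]); After the difference (first − rest): none of the subtracted shapes is present at this height, so that combined region is unchanged — 2 connected regions. Overall, the cross-section has 2 separate islands. The nearest boundary edge runs (24.00, 4.00)→(-4.00, 4.00); distance from the point to it = 0.80 mm. (Shell/infill is judged within the island containing the point — the largest one.) The point is inside the cross-section, 0.80 mm from the nearest boundary — within the 1.2 mm shell band (3 × 0.4).

shell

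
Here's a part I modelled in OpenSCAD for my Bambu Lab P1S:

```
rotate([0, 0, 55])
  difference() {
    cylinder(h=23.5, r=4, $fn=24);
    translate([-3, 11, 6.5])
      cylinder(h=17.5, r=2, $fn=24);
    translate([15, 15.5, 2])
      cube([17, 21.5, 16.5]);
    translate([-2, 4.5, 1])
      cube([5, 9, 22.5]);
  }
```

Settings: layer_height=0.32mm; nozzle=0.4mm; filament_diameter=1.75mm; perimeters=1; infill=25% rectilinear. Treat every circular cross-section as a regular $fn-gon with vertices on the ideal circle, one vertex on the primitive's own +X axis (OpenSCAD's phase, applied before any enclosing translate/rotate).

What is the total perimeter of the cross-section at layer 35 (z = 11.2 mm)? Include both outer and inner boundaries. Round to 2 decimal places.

At z = 11.2 mm: the r=4 cylinder contributes a regular 24-gon of circumradius 4 (perimeter = 2·24·4.000·sin(180°/24) = 25.06 mm); the cylinder at (-3, 11): section is a regular 24-gon, circumradius r=2 (perimeter = 2·24·2.000·sin(180°/24) = 12.53 mm); the 17×21.5 cube at (15, 15.5) contributes its full rectangle (perimeter 77.00 mm); the 5×9 cube at (-2, 4.5) contributes its full rectangle (perimeter 28.00 mm); Taking the first minus the rest: starting from the r=4 cylinder, the r=2 cylinder at (-3, 11) misses the remaining region (no effect); the 17×21.5 cube at (15, 15.5) misses the remaining region (no effect); the 5×9 cube at (-2, 4.5) misses the remaining region (no effect) — boundary = 25.06 mm; (whole slice rotated 55° about Z — lengths, areas and connectivity unchanged). Overall, the cross-section is a single solid region. Total boundary length (outer) = 25.06 mm.

25.06 mm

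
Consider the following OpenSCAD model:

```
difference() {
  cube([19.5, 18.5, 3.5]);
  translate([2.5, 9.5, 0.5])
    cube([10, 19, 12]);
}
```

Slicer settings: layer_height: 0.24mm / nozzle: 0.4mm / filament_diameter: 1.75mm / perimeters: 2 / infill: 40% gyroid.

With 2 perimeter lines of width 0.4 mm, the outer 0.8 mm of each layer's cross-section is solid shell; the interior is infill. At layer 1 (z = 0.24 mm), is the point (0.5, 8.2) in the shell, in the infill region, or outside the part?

At z = 0.24 mm: the cube (footprint 19.5×18.5) is included at this height; the cube at (2.5, 9.5) does not reach this height (z outside [0.5, 12.5]); After the difference (first − rest): none of the subtracted shapes is present at this height, so the 19.5×18.5 cube is unchanged — 1 connected region. Overall, the cross-section is a single solid region. The nearest boundary edge runs (0.00, 18.50)→(0.00, 0.00); distance from the point to it = 0.50 mm. The point is inside the cross-section, 0.50 mm from the nearest boundary — within the 0.8 mm shell band (2 × 0.4).

shell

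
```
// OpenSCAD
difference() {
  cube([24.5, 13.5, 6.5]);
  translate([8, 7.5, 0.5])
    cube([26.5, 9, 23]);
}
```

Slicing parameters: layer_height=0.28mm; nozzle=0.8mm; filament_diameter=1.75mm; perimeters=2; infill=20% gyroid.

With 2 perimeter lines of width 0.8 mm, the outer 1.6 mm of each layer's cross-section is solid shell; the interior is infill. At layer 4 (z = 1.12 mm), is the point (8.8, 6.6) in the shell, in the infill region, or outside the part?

At z = 1.12 mm: the cube is present — its section is the full 24.5×13.5 rectangle; the cube at (8, 7.5) is present — its section is the full 26.5×9 rectangle; After the difference (first − rest): starting from the 24.5×13.5 cube, the 26.5×9 cube at (8, 7.5) partially overlaps it — only the 99.00 mm² overlap (of its 238.50 mm²) is removed, clipping the outline — 1 connected region. Overall, the cross-section is a single solid region. The nearest boundary edge runs (8.00, 7.50)→(24.50, 7.50); distance from the point to it = 0.90 mm. The point is inside the cross-section, 0.90 mm from the nearest boundary — within the 1.6 mm shell band (2 × 0.8).

shell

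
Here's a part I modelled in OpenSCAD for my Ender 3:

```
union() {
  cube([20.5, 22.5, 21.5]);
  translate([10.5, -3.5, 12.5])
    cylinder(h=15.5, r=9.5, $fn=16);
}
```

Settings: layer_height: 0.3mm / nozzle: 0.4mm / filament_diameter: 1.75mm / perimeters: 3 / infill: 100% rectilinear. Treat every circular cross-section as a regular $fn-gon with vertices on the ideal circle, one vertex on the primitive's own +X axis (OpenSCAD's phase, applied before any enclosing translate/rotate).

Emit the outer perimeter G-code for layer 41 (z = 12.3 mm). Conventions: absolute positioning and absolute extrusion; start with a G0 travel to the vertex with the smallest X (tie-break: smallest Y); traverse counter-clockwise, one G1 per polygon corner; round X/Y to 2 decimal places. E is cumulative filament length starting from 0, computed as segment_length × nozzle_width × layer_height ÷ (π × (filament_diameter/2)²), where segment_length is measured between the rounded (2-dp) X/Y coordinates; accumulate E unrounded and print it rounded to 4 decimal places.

G0 X0.00 Y0.00 Z12.30
G1 X20.50 Y0.00 E1.0227
G1 X20.50 Y22.50 E2.1453
G1 X0.00 Y22.50 E3.1680
G1 X0.00 Y0.00 E4.2906

At z = 12.3 mm: the cube (footprint 20.5×22.5) is included at this height; the cylinder at (10.5, -3.5) does not reach this height (z outside [12.5, 28]); Merging all regions: only the 20.5×22.5 cube is present, so the union is just that shape — 1 connected region. The outline is a single polygon with 4 vertices. Extrusion per mm of travel: 0.4 × 0.3 / (π × 0.875²) = 0.049890. Accumulating E over each segment gives final E = 4.2906.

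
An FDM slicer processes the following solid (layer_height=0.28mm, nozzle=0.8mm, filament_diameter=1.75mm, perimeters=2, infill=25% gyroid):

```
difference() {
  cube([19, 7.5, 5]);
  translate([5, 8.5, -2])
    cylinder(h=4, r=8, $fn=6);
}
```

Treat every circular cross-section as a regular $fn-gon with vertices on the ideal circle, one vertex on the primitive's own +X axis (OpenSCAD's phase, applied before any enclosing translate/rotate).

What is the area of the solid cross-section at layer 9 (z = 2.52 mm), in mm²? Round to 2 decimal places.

142.50 mm²

At z = 2.52 mm: the cube is present — its section is the full 19×7.5 rectangle (area 142.50 mm²); the cylinder at (5, 8.5) is not intersected at this z (z outside [-2, 2]); After the difference (first − rest): none of the subtracted shapes is present at this height, so the 19×7.5 cube is unchanged — area = 142.50 mm². Overall, the cross-section is a single solid region. Net area = 142.50 mm².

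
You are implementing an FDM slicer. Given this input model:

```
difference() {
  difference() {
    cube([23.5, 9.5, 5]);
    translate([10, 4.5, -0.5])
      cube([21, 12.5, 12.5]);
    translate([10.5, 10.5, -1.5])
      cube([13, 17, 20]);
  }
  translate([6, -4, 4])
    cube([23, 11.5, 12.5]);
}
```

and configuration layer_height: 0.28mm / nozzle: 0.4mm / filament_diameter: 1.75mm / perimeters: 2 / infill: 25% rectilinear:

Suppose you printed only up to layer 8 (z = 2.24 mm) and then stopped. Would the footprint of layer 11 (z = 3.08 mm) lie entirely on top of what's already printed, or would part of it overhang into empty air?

Compare the two slices. At z = 2.24: the cube is present — its section is the full 23.5×9.5 rectangle (area 223.25 mm²); the cube at (10, 4.5) (footprint 21×12.5) is included at this height (area 262.50 mm²); the cube at (10.5, 10.5) (footprint 13×17) is included at this height (area 221.00 mm²); After the difference (first − rest): starting from the 23.5×9.5 cube (223.25 mm²), the 21×12.5 cube at (10, 4.5) partially overlaps it — only the 67.50 mm² overlap (of its 262.50 mm²) is removed, clipping the outline; the 13×17 cube at (10.5, 10.5) misses the remaining region (no effect) — area = 155.75 mm²; the cube at (6, -4) does not reach this height (z outside [4, 16.5]); After the difference (first − rest): none of the subtracted shapes is present at this height, so the result so far is unchanged — area = 155.75 mm². At z = 3.08: the cube (footprint 23.5×9.5) is included at this height (area 223.25 mm²); the 21×12.5 cube at (10, 4.5) contributes its full rectangle (area 262.50 mm²); the 13×17 cube at (10.5, 10.5) contributes its full rectangle (area 221.00 mm²); Subtracting the remaining from the first: starting from the 23.5×9.5 cube (223.25 mm²), the 21×12.5 cube at (10, 4.5) partially overlaps it — only the 67.50 mm² overlap (of its 262.50 mm²) is removed, clipping the outline; the 13×17 cube at (10.5, 10.5) misses the remaining region (no effect) — area = 155.75 mm²; the cube at (6, -4) does not reach this height (z outside [4, 16.5]); Taking the first minus the rest: none of the subtracted shapes is present at this height, so that combined region is unchanged — area = 155.75 mm². Checking containment: the cross-section at z = 3.08 is a subset of the cross-section at z = 2.24.

entirely on top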